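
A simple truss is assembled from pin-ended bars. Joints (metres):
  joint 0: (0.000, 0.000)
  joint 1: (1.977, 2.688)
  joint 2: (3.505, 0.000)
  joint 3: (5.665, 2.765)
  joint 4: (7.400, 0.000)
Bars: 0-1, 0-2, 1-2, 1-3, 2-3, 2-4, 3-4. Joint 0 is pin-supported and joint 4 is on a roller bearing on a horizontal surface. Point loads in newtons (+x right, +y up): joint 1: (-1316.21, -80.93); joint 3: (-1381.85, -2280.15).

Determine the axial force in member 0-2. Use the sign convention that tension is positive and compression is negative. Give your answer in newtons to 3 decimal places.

-1529.849

N=5 nodes, M=7 members, R=3 reactions → 2N=10, M+R=10
member 0 (0-1): L=3.3367, (cx,cy)=(0.5925,0.8056)
member 1 (0-2): L=3.5050, (cx,cy)=(1.0000,0.0000)
member 2 (1-2): L=3.0919, (cx,cy)=(0.4942,-0.8694)
member 3 (1-3): L=3.6888, (cx,cy)=(0.9998,0.0209)
member 4 (2-3): L=3.5087, (cx,cy)=(0.6156,0.7880)
member 5 (2-4): L=3.8950, (cx,cy)=(1.0000,0.0000)
member 6 (3-4): L=3.2643, (cx,cy)=(0.5315,-0.8471)
solve A·x = −loads:
  F[0-1] = -1971.6867 N (compression)
  F[0-2] = -1529.8486 N (compression)
  F[1-2] = +1717.1169 N (tension)
  F[1-3] = -700.7313 N (compression)
  F[2-3] = -1894.2867 N (compression)
  F[2-4] = +484.8826 N (tension)
  F[3-4] = -912.2691 N (compression)
  Rx@0 = +2698.0600 N
  Ry@0 = +1588.3421 N
  Ry@4 = +772.7379 N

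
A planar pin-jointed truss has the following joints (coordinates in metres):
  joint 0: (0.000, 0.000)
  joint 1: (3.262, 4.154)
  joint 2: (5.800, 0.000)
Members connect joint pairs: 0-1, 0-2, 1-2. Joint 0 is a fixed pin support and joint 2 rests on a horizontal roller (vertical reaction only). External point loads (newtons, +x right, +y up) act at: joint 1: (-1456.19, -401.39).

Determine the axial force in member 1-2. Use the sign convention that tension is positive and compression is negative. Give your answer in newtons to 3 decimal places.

N=3 nodes, M=3 members, R=3 reactions → 2N=6, M+R=6
member 0 (0-1): L=5.2817, (cx,cy)=(0.6176,0.7865)
member 1 (0-2): L=5.8000, (cx,cy)=(1.0000,0.0000)
member 2 (1-2): L=4.8680, (cx,cy)=(0.5214,-0.8533)
solve A·x = −loads:
  F[0-1] = -1549.3870 N (compression)
  F[0-2] = -499.2822 N (compression)
  F[1-2] = +957.6407 N (tension)
  Rx@0 = +1456.1900 N
  Ry@0 = +1218.5760 N
  Ry@2 = -817.1860 N

957.641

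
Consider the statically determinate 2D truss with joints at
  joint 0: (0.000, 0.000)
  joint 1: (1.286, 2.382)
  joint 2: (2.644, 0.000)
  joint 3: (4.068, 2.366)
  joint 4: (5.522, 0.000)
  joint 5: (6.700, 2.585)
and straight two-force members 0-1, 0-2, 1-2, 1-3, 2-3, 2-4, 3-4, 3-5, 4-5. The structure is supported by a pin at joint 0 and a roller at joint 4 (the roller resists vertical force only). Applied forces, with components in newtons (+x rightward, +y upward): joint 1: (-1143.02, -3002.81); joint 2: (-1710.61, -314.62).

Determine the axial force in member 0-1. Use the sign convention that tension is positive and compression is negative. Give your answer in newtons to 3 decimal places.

N=6 nodes, M=9 members, R=3 reactions → 2N=12, M+R=12
member 0 (0-1): L=2.7070, (cx,cy)=(0.4751,0.8799)
member 1 (0-2): L=2.6440, (cx,cy)=(1.0000,0.0000)
member 2 (1-2): L=2.7419, (cx,cy)=(0.4953,-0.8687)
member 3 (1-3): L=2.7820, (cx,cy)=(1.0000,-0.0058)
member 4 (2-3): L=2.7615, (cx,cy)=(0.5157,0.8568)
member 5 (2-4): L=2.8780, (cx,cy)=(1.0000,0.0000)
member 6 (3-4): L=2.7771, (cx,cy)=(0.5236,-0.8520)
member 7 (3-5): L=2.6411, (cx,cy)=(0.9966,0.0829)
member 8 (4-5): L=2.8408, (cx,cy)=(0.4147,0.9100)
solve A·x = −loads:
  F[0-1] = -3364.4363 N (compression)
  F[0-2] = -1255.2912 N (compression)
  F[1-2] = -45.8029 N (compression)
  F[1-3] = -432.6410 N (compression)
  F[2-3] = +413.6498 N (tension)
  F[2-4] = +219.3284 N (tension)
  F[3-4] = -418.9054 N (compression)
  F[3-5] = +0.0000 N (tension)
  F[4-5] = -0.0000 N (compression)
  Rx@0 = +2853.6300 N
  Ry@0 = +2960.5312 N
  Ry@4 = +356.8988 N

-3364.436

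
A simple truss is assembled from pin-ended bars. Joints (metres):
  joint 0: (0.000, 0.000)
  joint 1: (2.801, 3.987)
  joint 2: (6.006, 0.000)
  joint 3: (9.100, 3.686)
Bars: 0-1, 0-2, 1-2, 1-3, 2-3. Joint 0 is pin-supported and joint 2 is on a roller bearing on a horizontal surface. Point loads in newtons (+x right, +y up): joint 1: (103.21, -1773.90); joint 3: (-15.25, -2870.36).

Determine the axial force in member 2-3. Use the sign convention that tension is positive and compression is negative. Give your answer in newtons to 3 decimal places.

N=4 nodes, M=5 members, R=3 reactions → 2N=8, M+R=8
member 0 (0-1): L=4.8726, (cx,cy)=(0.5749,0.8183)
member 1 (0-2): L=6.0060, (cx,cy)=(1.0000,0.0000)
member 2 (1-2): L=5.1155, (cx,cy)=(0.6265,-0.7794)
member 3 (1-3): L=6.3062, (cx,cy)=(0.9989,-0.0477)
member 4 (2-3): L=4.8124, (cx,cy)=(0.6429,0.7659)
solve A·x = −loads:
  F[0-1] = +722.5285 N (tension)
  F[0-2] = -327.3875 N (compression)
  F[1-2] = -3175.6626 N (compression)
  F[1-3] = +2304.4086 N (tension)
  F[2-3] = -3603.9245 N (compression)
  Rx@0 = -87.9600 N
  Ry@0 = -591.2140 N
  Ry@2 = +5235.4740 N

-3603.925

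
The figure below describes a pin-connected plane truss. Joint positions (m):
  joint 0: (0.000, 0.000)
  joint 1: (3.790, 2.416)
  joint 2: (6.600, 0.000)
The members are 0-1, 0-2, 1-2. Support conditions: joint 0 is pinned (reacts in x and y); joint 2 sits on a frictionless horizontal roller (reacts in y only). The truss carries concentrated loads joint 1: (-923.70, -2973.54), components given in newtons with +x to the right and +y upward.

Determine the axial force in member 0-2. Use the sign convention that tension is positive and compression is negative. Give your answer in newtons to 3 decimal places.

N=3 nodes, M=3 members, R=3 reactions → 2N=6, M+R=6
member 0 (0-1): L=4.4946, (cx,cy)=(0.8432,0.5375)
member 1 (0-2): L=6.6000, (cx,cy)=(1.0000,0.0000)
member 2 (1-2): L=3.7058, (cx,cy)=(0.7583,-0.6519)
solve A·x = −loads:
  F[0-1] = -2984.2330 N (compression)
  F[0-2] = +1592.7241 N (tension)
  F[1-2] = -2100.4841 N (compression)
  Rx@0 = +923.7000 N
  Ry@0 = +1604.1374 N
  Ry@2 = +1369.4026 N

1592.724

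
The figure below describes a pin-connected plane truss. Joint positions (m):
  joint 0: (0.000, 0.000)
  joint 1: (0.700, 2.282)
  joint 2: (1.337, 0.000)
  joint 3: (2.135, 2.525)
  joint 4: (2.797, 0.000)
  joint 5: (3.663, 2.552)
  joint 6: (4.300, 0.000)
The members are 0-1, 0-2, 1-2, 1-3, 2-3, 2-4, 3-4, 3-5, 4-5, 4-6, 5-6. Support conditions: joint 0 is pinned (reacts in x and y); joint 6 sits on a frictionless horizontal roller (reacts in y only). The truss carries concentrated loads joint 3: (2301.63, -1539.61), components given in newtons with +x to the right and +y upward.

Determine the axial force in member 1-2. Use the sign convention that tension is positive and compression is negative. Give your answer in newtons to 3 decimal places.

-541.707

N=7 nodes, M=11 members, R=3 reactions → 2N=14, M+R=14
member 0 (0-1): L=2.3869, (cx,cy)=(0.2933,0.9560)
member 1 (0-2): L=1.3370, (cx,cy)=(1.0000,0.0000)
member 2 (1-2): L=2.3692, (cx,cy)=(0.2689,-0.9632)
member 3 (1-3): L=1.4554, (cx,cy)=(0.9860,0.1670)
member 4 (2-3): L=2.6481, (cx,cy)=(0.3013,0.9535)
member 5 (2-4): L=1.4600, (cx,cy)=(1.0000,0.0000)
member 6 (3-4): L=2.6103, (cx,cy)=(0.2536,-0.9673)
member 7 (3-5): L=1.5282, (cx,cy)=(0.9998,0.0177)
member 8 (4-5): L=2.6949, (cx,cy)=(0.3213,0.9470)
member 9 (4-6): L=1.5030, (cx,cy)=(1.0000,0.0000)
member 10 (5-6): L=2.6303, (cx,cy)=(0.2422,-0.9702)
solve A·x = −loads:
  F[0-1] = +602.8696 N (tension)
  F[0-2] = +2124.8316 N (tension)
  F[1-2] = -541.7074 N (compression)
  F[1-3] = +327.0337 N (tension)
  F[2-3] = +547.1979 N (tension)
  F[2-4] = +1814.2896 N (tension)
  F[3-4] = -2210.3897 N (compression)
  F[3-5] = -1253.9151 N (compression)
  F[4-5] = +2257.8783 N (tension)
  F[4-6] = +528.1641 N (tension)
  F[5-6] = -2180.8939 N (compression)
  Rx@0 = -2301.6300 N
  Ry@0 = -576.3628 N
  Ry@6 = +2115.9728 N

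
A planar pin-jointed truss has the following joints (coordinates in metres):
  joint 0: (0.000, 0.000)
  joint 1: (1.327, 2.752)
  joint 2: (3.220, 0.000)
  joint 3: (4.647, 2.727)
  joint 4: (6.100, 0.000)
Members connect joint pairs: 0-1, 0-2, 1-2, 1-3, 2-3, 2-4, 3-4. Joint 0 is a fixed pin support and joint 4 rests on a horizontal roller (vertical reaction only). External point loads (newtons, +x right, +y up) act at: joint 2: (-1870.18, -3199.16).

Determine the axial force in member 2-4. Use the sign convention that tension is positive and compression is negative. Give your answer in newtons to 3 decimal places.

899.793

N=5 nodes, M=7 members, R=3 reactions → 2N=10, M+R=10
member 0 (0-1): L=3.0552, (cx,cy)=(0.4343,0.9008)
member 1 (0-2): L=3.2200, (cx,cy)=(1.0000,0.0000)
member 2 (1-2): L=3.3402, (cx,cy)=(0.5667,-0.8239)
member 3 (1-3): L=3.3201, (cx,cy)=(1.0000,-0.0075)
member 4 (2-3): L=3.0778, (cx,cy)=(0.4636,0.8860)
member 5 (2-4): L=2.8800, (cx,cy)=(1.0000,0.0000)
member 6 (3-4): L=3.0899, (cx,cy)=(0.4702,-0.8825)
solve A·x = −loads:
  F[0-1] = -1676.8498 N (compression)
  F[0-2] = -1141.8619 N (compression)
  F[1-2] = +1849.4918 N (tension)
  F[1-3] = -1776.5348 N (compression)
  F[2-3] = +1890.8778 N (tension)
  F[2-4] = +899.7927 N (tension)
  F[3-4] = -1913.4940 N (compression)
  Rx@0 = +1870.1800 N
  Ry@0 = +1510.4231 N
  Ry@4 = +1688.7369 N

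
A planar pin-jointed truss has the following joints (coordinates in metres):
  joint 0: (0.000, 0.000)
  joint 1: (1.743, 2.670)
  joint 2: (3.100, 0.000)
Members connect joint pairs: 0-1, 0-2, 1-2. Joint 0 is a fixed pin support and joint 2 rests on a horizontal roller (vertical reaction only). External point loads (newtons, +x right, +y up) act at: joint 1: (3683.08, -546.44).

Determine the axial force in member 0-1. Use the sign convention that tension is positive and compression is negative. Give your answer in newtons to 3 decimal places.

N=3 nodes, M=3 members, R=3 reactions → 2N=6, M+R=6
member 0 (0-1): L=3.1886, (cx,cy)=(0.5466,0.8374)
member 1 (0-2): L=3.1000, (cx,cy)=(1.0000,0.0000)
member 2 (1-2): L=2.9951, (cx,cy)=(0.4531,-0.8915)
solve A·x = −loads:
  F[0-1] = +3502.6468 N (tension)
  F[0-2] = +1768.3903 N (tension)
  F[1-2] = -3903.0395 N (compression)
  Rx@0 = -3683.0800 N
  Ry@0 = -2933.0015 N
  Ry@2 = +3479.4415 N

3502.647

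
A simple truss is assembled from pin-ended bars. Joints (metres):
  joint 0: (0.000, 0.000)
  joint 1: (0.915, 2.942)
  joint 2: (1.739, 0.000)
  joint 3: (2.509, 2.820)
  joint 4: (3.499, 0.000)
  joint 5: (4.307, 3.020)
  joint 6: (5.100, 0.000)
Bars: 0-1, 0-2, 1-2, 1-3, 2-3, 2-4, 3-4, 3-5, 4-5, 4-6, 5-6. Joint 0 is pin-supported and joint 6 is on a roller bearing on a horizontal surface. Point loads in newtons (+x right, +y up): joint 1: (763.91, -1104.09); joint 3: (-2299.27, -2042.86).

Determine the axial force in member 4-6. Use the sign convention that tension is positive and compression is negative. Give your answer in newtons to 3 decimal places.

N=7 nodes, M=11 members, R=3 reactions → 2N=14, M+R=14
member 0 (0-1): L=3.0810, (cx,cy)=(0.2970,0.9549)
member 1 (0-2): L=1.7390, (cx,cy)=(1.0000,0.0000)
member 2 (1-2): L=3.0552, (cx,cy)=(0.2697,-0.9629)
member 3 (1-3): L=1.5987, (cx,cy)=(0.9971,-0.0763)
member 4 (2-3): L=2.9232, (cx,cy)=(0.2634,0.9647)
member 5 (2-4): L=1.7600, (cx,cy)=(1.0000,0.0000)
member 6 (3-4): L=2.9887, (cx,cy)=(0.3312,-0.9435)
member 7 (3-5): L=1.8091, (cx,cy)=(0.9939,0.1106)
member 8 (4-5): L=3.1262, (cx,cy)=(0.2585,0.9660)
member 9 (4-6): L=1.6010, (cx,cy)=(1.0000,0.0000)
member 10 (5-6): L=3.1224, (cx,cy)=(0.2540,-0.9672)
solve A·x = −loads:
  F[0-1] = -2905.6387 N (compression)
  F[0-2] = -672.4403 N (compression)
  F[1-2] = +1904.8776 N (tension)
  F[1-3] = -2146.8409 N (compression)
  F[2-3] = -1901.4394 N (compression)
  F[2-4] = +342.1626 N (tension)
  F[3-4] = -418.6741 N (compression)
  F[3-5] = -204.7341 N (compression)
  F[4-5] = +408.9324 N (tension)
  F[4-6] = +97.7869 N (tension)
  F[5-6] = -385.0285 N (compression)
  Rx@0 = +1535.3600 N
  Ry@0 = +2774.5461 N
  Ry@6 = +372.4039 N

97.787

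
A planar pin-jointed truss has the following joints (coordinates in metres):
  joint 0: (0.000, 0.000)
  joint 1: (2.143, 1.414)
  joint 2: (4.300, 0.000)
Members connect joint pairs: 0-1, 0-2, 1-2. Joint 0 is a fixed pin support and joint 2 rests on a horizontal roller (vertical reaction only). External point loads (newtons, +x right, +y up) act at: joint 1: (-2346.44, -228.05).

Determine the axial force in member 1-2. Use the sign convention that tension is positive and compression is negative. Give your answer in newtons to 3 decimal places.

N=3 nodes, M=3 members, R=3 reactions → 2N=6, M+R=6
member 0 (0-1): L=2.5675, (cx,cy)=(0.8347,0.5507)
member 1 (0-2): L=4.3000, (cx,cy)=(1.0000,0.0000)
member 2 (1-2): L=2.5792, (cx,cy)=(0.8363,-0.5482)
solve A·x = −loads:
  F[0-1] = -1608.7345 N (compression)
  F[0-2] = -1003.6656 N (compression)
  F[1-2] = +1200.0973 N (tension)
  Rx@0 = +2346.4400 N
  Ry@0 = +885.9930 N
  Ry@2 = -657.9430 N

1200.097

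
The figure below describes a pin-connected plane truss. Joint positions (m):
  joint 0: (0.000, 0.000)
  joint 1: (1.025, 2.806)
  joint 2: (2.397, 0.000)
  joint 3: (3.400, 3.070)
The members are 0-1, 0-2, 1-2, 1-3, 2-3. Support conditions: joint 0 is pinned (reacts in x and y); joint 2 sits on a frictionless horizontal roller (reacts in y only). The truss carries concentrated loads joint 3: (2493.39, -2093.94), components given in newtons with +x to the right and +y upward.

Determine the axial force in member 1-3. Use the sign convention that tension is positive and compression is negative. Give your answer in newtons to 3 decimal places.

N=4 nodes, M=5 members, R=3 reactions → 2N=8, M+R=8
member 0 (0-1): L=2.9874, (cx,cy)=(0.3431,0.9393)
member 1 (0-2): L=2.3970, (cx,cy)=(1.0000,0.0000)
member 2 (1-2): L=3.1235, (cx,cy)=(0.4393,-0.8984)
member 3 (1-3): L=2.3896, (cx,cy)=(0.9939,0.1105)
member 4 (2-3): L=3.2297, (cx,cy)=(0.3106,0.9506)
solve A·x = −loads:
  F[0-1] = +4332.6594 N (tension)
  F[0-2] = +1006.7963 N (tension)
  F[1-2] = -4122.0871 N (compression)
  F[1-3] = +3317.5534 N (tension)
  F[2-3] = -2588.4400 N (compression)
  Rx@0 = -2493.3900 N
  Ry@0 = -4069.6409 N
  Ry@2 = +6163.5809 N

3317.553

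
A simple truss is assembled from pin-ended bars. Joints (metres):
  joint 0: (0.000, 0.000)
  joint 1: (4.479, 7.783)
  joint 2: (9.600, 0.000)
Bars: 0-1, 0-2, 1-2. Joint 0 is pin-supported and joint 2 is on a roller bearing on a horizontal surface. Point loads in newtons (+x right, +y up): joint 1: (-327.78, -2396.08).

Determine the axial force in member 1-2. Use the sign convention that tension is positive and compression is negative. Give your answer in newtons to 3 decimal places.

N=3 nodes, M=3 members, R=3 reactions → 2N=6, M+R=6
member 0 (0-1): L=8.9798, (cx,cy)=(0.4988,0.8667)
member 1 (0-2): L=9.6000, (cx,cy)=(1.0000,0.0000)
member 2 (1-2): L=9.3166, (cx,cy)=(0.5497,-0.8354)
solve A·x = −loads:
  F[0-1] = -1781.3037 N (compression)
  F[0-2] = +560.7112 N (tension)
  F[1-2] = -1020.1021 N (compression)
  Rx@0 = +327.7800 N
  Ry@0 = +1543.8997 N
  Ry@2 = +852.1803 N

-1020.102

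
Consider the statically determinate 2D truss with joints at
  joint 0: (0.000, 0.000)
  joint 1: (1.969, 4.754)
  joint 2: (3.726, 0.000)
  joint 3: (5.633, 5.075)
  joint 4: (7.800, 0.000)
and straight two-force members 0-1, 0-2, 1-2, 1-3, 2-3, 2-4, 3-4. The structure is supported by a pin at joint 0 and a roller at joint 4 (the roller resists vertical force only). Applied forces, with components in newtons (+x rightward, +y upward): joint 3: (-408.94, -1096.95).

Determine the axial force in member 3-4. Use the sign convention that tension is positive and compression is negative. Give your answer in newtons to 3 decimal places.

N=5 nodes, M=7 members, R=3 reactions → 2N=10, M+R=10
member 0 (0-1): L=5.1456, (cx,cy)=(0.3827,0.9239)
member 1 (0-2): L=3.7260, (cx,cy)=(1.0000,0.0000)
member 2 (1-2): L=5.0683, (cx,cy)=(0.3467,-0.9380)
member 3 (1-3): L=3.6780, (cx,cy)=(0.9962,0.0873)
member 4 (2-3): L=5.4215, (cx,cy)=(0.3517,0.9361)
member 5 (2-4): L=4.0740, (cx,cy)=(1.0000,0.0000)
member 6 (3-4): L=5.5183, (cx,cy)=(0.3927,-0.9197)
solve A·x = −loads:
  F[0-1] = -617.8523 N (compression)
  F[0-2] = -172.5157 N (compression)
  F[1-2] = +568.0898 N (tension)
  F[1-3] = -435.0212 N (compression)
  F[2-3] = -569.2398 N (compression)
  F[2-4] = +224.6514 N (tension)
  F[3-4] = -572.0771 N (compression)
  Rx@0 = +408.9400 N
  Ry@0 = +570.8284 N
  Ry@4 = +526.1216 N

-572.077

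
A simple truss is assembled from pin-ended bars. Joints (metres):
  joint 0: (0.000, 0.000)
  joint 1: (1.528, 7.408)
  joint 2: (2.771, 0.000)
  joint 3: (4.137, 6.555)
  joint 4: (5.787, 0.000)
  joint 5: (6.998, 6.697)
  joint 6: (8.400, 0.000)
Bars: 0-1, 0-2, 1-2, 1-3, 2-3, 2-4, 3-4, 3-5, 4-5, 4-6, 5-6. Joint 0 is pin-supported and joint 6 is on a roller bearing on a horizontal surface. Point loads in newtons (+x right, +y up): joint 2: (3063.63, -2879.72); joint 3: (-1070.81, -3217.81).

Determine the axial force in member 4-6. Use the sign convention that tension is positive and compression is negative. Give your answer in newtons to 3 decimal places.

355.707

N=7 nodes, M=11 members, R=3 reactions → 2N=14, M+R=14
member 0 (0-1): L=7.5639, (cx,cy)=(0.2020,0.9794)
member 1 (0-2): L=2.7710, (cx,cy)=(1.0000,0.0000)
member 2 (1-2): L=7.5116, (cx,cy)=(0.1655,-0.9862)
member 3 (1-3): L=2.7449, (cx,cy)=(0.9505,-0.3108)
member 4 (2-3): L=6.6958, (cx,cy)=(0.2040,0.9790)
member 5 (2-4): L=3.0160, (cx,cy)=(1.0000,0.0000)
member 6 (3-4): L=6.7595, (cx,cy)=(0.2441,-0.9697)
member 7 (3-5): L=2.8645, (cx,cy)=(0.9988,0.0496)
member 8 (4-5): L=6.8056, (cx,cy)=(0.1779,0.9840)
member 9 (4-6): L=2.6130, (cx,cy)=(1.0000,0.0000)
member 10 (5-6): L=6.8422, (cx,cy)=(0.2049,-0.9788)
solve A·x = −loads:
  F[0-1] = -4490.9978 N (compression)
  F[0-2] = +2900.0510 N (tension)
  F[1-2] = +5036.9778 N (tension)
  F[1-3] = -1831.4166 N (compression)
  F[2-3] = -2132.6667 N (compression)
  F[2-4] = +1105.0125 N (tension)
  F[3-4] = -1786.3625 N (compression)
  F[3-5] = -669.7818 N (compression)
  F[4-5] = +1760.4188 N (tension)
  F[4-6] = +355.7069 N (tension)
  F[5-6] = -1735.9559 N (compression)
  Rx@0 = -1992.8200 N
  Ry@0 = +4398.4080 N
  Ry@6 = +1699.1220 N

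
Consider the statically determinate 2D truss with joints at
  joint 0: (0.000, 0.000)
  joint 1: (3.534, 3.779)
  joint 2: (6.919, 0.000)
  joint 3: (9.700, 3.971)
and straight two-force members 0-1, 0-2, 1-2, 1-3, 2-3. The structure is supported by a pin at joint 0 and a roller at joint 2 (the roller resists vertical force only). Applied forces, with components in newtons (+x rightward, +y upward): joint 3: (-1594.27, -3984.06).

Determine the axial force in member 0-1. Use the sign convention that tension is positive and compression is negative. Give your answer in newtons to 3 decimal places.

939.702

N=4 nodes, M=5 members, R=3 reactions → 2N=8, M+R=8
member 0 (0-1): L=5.1740, (cx,cy)=(0.6830,0.7304)
member 1 (0-2): L=6.9190, (cx,cy)=(1.0000,0.0000)
member 2 (1-2): L=5.0734, (cx,cy)=(0.6672,-0.7449)
member 3 (1-3): L=6.1690, (cx,cy)=(0.9995,0.0311)
member 4 (2-3): L=4.8480, (cx,cy)=(0.5736,0.8191)
solve A·x = −loads:
  F[0-1] = +939.7018 N (tension)
  F[0-2] = -2236.1184 N (compression)
  F[1-2] = -870.3231 N (compression)
  F[1-3] = +1223.1288 N (tension)
  F[2-3] = -4910.3881 N (compression)
  Rx@0 = +1594.2700 N
  Ry@0 = -686.3455 N
  Ry@2 = +4670.4055 N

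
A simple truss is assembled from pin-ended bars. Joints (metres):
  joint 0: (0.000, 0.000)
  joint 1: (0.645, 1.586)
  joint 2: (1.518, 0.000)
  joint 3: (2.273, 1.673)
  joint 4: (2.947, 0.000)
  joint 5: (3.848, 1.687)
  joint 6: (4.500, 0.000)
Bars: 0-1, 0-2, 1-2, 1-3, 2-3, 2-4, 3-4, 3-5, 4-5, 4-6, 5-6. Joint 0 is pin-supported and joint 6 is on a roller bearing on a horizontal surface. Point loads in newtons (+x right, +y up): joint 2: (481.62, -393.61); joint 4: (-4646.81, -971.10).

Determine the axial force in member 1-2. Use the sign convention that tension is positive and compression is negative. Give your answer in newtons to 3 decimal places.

646.488

N=7 nodes, M=11 members, R=3 reactions → 2N=14, M+R=14
member 0 (0-1): L=1.7121, (cx,cy)=(0.3767,0.9263)
member 1 (0-2): L=1.5180, (cx,cy)=(1.0000,0.0000)
member 2 (1-2): L=1.8104, (cx,cy)=(0.4822,-0.8761)
member 3 (1-3): L=1.6303, (cx,cy)=(0.9986,0.0534)
member 4 (2-3): L=1.8355, (cx,cy)=(0.4113,0.9115)
member 5 (2-4): L=1.4290, (cx,cy)=(1.0000,0.0000)
member 6 (3-4): L=1.8037, (cx,cy)=(0.3737,-0.9276)
member 7 (3-5): L=1.5751, (cx,cy)=(1.0000,0.0089)
member 8 (4-5): L=1.9125, (cx,cy)=(0.4711,0.8821)
member 9 (4-6): L=1.5530, (cx,cy)=(1.0000,0.0000)
member 10 (5-6): L=1.8086, (cx,cy)=(0.3605,-0.9328)
solve A·x = −loads:
  F[0-1] = -643.3689 N (compression)
  F[0-2] = -3922.8190 N (compression)
  F[1-2] = +646.4882 N (tension)
  F[1-3] = -554.9084 N (compression)
  F[2-3] = -189.5238 N (compression)
  F[2-4] = -4014.7338 N (compression)
  F[3-4] = +211.3502 N (tension)
  F[3-5] = -711.0824 N (compression)
  F[4-5] = +878.6763 N (tension)
  F[4-6] = +297.1065 N (tension)
  F[5-6] = -824.1566 N (compression)
  Rx@0 = +4165.1900 N
  Ry@0 = +595.9696 N
  Ry@6 = +768.7404 N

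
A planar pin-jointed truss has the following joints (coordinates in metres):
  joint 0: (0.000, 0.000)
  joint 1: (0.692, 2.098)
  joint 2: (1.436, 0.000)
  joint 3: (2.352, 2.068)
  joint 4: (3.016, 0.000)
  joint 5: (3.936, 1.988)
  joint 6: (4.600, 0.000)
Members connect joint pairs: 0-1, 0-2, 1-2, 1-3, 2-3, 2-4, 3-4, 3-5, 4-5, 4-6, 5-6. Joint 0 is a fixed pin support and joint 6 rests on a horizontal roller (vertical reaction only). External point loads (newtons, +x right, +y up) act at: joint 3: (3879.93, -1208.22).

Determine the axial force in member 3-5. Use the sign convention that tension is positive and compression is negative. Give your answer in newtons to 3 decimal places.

N=7 nodes, M=11 members, R=3 reactions → 2N=14, M+R=14
member 0 (0-1): L=2.2092, (cx,cy)=(0.3132,0.9497)
member 1 (0-2): L=1.4360, (cx,cy)=(1.0000,0.0000)
member 2 (1-2): L=2.2260, (cx,cy)=(0.3342,-0.9425)
member 3 (1-3): L=1.6603, (cx,cy)=(0.9998,-0.0181)
member 4 (2-3): L=2.2618, (cx,cy)=(0.4050,0.9143)
member 5 (2-4): L=1.5800, (cx,cy)=(1.0000,0.0000)
member 6 (3-4): L=2.1720, (cx,cy)=(0.3057,-0.9521)
member 7 (3-5): L=1.5860, (cx,cy)=(0.9987,-0.0504)
member 8 (4-5): L=2.1906, (cx,cy)=(0.4200,0.9075)
member 9 (4-6): L=1.5840, (cx,cy)=(1.0000,0.0000)
member 10 (5-6): L=2.0960, (cx,cy)=(0.3168,-0.9485)
solve A·x = −loads:
  F[0-1] = +1214.9740 N (tension)
  F[0-2] = +3499.3532 N (tension)
  F[1-2] = -1239.4745 N (compression)
  F[1-3] = +794.9757 N (tension)
  F[2-3] = +1277.6629 N (tension)
  F[2-4] = +2567.6440 N (tension)
  F[3-4] = -2383.2689 N (compression)
  F[3-5] = -1841.3962 N (compression)
  F[4-5] = +2500.3745 N (tension)
  F[4-6] = +788.9341 N (tension)
  F[5-6] = -2490.3204 N (compression)
  Rx@0 = -3879.9300 N
  Ry@0 = -1153.8297 N
  Ry@6 = +2362.0497 N

-1841.396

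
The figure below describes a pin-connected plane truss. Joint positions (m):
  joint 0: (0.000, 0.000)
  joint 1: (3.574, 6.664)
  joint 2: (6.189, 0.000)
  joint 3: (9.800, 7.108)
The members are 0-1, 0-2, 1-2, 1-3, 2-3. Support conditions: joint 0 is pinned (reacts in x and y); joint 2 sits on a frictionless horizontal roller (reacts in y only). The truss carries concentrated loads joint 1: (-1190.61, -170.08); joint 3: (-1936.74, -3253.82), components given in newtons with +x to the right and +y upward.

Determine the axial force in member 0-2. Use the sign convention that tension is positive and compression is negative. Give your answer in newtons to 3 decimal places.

-2226.492

N=4 nodes, M=5 members, R=3 reactions → 2N=8, M+R=8
member 0 (0-1): L=7.5619, (cx,cy)=(0.4726,0.8813)
member 1 (0-2): L=6.1890, (cx,cy)=(1.0000,0.0000)
member 2 (1-2): L=7.1587, (cx,cy)=(0.3653,-0.9309)
member 3 (1-3): L=6.2418, (cx,cy)=(0.9975,0.0711)
member 4 (2-3): L=7.9726, (cx,cy)=(0.4529,0.8915)
solve A·x = −loads:
  F[0-1] = -1906.0445 N (compression)
  F[0-2] = -2226.4917 N (compression)
  F[1-2] = +1599.1564 N (tension)
  F[1-3] = -295.1507 N (compression)
  F[2-3] = -3626.0761 N (compression)
  Rx@0 = +3127.3500 N
  Ry@0 = +1679.7202 N
  Ry@2 = +1744.1798 N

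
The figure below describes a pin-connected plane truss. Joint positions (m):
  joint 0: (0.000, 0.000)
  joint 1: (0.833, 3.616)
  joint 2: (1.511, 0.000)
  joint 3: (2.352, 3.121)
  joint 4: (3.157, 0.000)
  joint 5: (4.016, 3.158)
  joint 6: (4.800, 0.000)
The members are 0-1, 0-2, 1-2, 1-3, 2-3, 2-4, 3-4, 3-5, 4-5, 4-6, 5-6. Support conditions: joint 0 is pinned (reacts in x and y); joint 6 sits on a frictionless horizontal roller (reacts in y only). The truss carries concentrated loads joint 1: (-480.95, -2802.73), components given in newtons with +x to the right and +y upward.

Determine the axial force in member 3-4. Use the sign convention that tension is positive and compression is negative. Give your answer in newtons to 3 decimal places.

-129.627

N=7 nodes, M=11 members, R=3 reactions → 2N=14, M+R=14
member 0 (0-1): L=3.7107, (cx,cy)=(0.2245,0.9745)
member 1 (0-2): L=1.5110, (cx,cy)=(1.0000,0.0000)
member 2 (1-2): L=3.6790, (cx,cy)=(0.1843,-0.9829)
member 3 (1-3): L=1.5976, (cx,cy)=(0.9508,-0.3098)
member 4 (2-3): L=3.2323, (cx,cy)=(0.2602,0.9656)
member 5 (2-4): L=1.6460, (cx,cy)=(1.0000,0.0000)
member 6 (3-4): L=3.2231, (cx,cy)=(0.2498,-0.9683)
member 7 (3-5): L=1.6644, (cx,cy)=(0.9998,0.0222)
member 8 (4-5): L=3.2727, (cx,cy)=(0.2625,0.9649)
member 9 (4-6): L=1.6430, (cx,cy)=(1.0000,0.0000)
member 10 (5-6): L=3.2539, (cx,cy)=(0.2409,-0.9705)
solve A·x = −loads:
  F[0-1] = -2748.8120 N (compression)
  F[0-2] = +136.1185 N (tension)
  F[1-2] = -86.3849 N (compression)
  F[1-3] = -126.4199 N (compression)
  F[2-3] = +87.9338 N (tension)
  F[2-4] = +97.3198 N (tension)
  F[3-4] = -129.6269 N (compression)
  F[3-5] = -64.9607 N (compression)
  F[4-5] = +130.0795 N (tension)
  F[4-6] = +30.8026 N (tension)
  F[5-6] = -127.8411 N (compression)
  Rx@0 = +480.9500 N
  Ry@0 = +2678.6552 N
  Ry@6 = +124.0748 N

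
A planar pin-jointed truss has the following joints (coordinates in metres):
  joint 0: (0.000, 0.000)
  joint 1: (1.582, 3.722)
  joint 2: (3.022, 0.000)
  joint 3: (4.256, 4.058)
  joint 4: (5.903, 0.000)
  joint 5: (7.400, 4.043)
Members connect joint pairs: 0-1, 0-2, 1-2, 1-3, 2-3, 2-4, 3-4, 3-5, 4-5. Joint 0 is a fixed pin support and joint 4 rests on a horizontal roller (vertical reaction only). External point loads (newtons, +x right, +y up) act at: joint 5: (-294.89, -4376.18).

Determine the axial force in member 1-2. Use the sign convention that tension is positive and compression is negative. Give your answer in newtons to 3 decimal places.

N=6 nodes, M=9 members, R=3 reactions → 2N=12, M+R=12
member 0 (0-1): L=4.0443, (cx,cy)=(0.3912,0.9203)
member 1 (0-2): L=3.0220, (cx,cy)=(1.0000,0.0000)
member 2 (1-2): L=3.9909, (cx,cy)=(0.3608,-0.9326)
member 3 (1-3): L=2.6950, (cx,cy)=(0.9922,0.1247)
member 4 (2-3): L=4.2415, (cx,cy)=(0.2909,0.9567)
member 5 (2-4): L=2.8810, (cx,cy)=(1.0000,0.0000)
member 6 (3-4): L=4.3795, (cx,cy)=(0.3761,-0.9266)
member 7 (3-5): L=3.1440, (cx,cy)=(1.0000,-0.0048)
member 8 (4-5): L=4.3112, (cx,cy)=(0.3472,0.9378)
solve A·x = −loads:
  F[0-1] = +986.4277 N (tension)
  F[0-2] = -680.7529 N (compression)
  F[1-2] = -878.6966 N (compression)
  F[1-3] = +708.4465 N (tension)
  F[2-3] = +856.5543 N (tension)
  F[2-4] = -1247.0119 N (compression)
  F[3-4] = -986.5620 N (compression)
  F[3-5] = +1323.1541 N (tension)
  F[4-5] = -4659.8024 N (compression)
  Rx@0 = +294.8900 N
  Ry@0 = -907.8267 N
  Ry@4 = +5284.0067 N

-878.697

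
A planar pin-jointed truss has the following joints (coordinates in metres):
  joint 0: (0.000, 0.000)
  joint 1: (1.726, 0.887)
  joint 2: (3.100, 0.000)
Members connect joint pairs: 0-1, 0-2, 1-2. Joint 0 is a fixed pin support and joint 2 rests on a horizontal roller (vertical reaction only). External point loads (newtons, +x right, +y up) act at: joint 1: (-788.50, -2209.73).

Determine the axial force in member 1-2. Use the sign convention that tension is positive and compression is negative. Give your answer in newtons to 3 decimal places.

N=3 nodes, M=3 members, R=3 reactions → 2N=6, M+R=6
member 0 (0-1): L=1.9406, (cx,cy)=(0.8894,0.4571)
member 1 (0-2): L=3.1000, (cx,cy)=(1.0000,0.0000)
member 2 (1-2): L=1.6354, (cx,cy)=(0.8401,-0.5424)
solve A·x = −loads:
  F[0-1] = -2636.3473 N (compression)
  F[0-2] = +1556.3344 N (tension)
  F[1-2] = -1852.4618 N (compression)
  Rx@0 = +788.5000 N
  Ry@0 = +1205.0221 N
  Ry@2 = +1004.7079 N

-1852.462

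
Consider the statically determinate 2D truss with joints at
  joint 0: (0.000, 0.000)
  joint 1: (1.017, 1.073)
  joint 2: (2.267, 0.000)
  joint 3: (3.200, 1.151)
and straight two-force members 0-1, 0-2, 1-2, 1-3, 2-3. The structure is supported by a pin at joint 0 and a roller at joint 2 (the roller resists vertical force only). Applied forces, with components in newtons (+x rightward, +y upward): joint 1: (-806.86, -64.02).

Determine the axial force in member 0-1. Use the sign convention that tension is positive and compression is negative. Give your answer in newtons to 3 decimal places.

N=4 nodes, M=5 members, R=3 reactions → 2N=8, M+R=8
member 0 (0-1): L=1.4784, (cx,cy)=(0.6879,0.7258)
member 1 (0-2): L=2.2670, (cx,cy)=(1.0000,0.0000)
member 2 (1-2): L=1.6474, (cx,cy)=(0.7588,-0.6513)
member 3 (1-3): L=2.1844, (cx,cy)=(0.9994,0.0357)
member 4 (2-3): L=1.4817, (cx,cy)=(0.6297,0.7768)
solve A·x = −loads:
  F[0-1] = -574.8158 N (compression)
  F[0-2] = -411.4365 N (compression)
  F[1-2] = +542.2306 N (tension)
  F[1-3] = -0.0000 N (compression)
  F[2-3] = +0.0000 N (tension)
  Rx@0 = +806.8600 N
  Ry@0 = +417.1971 N
  Ry@2 = -353.1771 N

-574.816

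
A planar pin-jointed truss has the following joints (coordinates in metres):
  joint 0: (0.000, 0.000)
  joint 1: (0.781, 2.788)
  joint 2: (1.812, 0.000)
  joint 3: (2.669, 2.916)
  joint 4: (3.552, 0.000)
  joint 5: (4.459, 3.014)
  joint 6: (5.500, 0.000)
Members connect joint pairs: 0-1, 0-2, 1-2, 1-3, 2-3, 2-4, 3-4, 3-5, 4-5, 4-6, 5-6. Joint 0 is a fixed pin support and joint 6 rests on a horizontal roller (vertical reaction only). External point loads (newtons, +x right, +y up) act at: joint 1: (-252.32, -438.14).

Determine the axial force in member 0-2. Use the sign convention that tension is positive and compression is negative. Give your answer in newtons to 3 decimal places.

-111.183

N=7 nodes, M=11 members, R=3 reactions → 2N=14, M+R=14
member 0 (0-1): L=2.8953, (cx,cy)=(0.2697,0.9629)
member 1 (0-2): L=1.8120, (cx,cy)=(1.0000,0.0000)
member 2 (1-2): L=2.9725, (cx,cy)=(0.3468,-0.9379)
member 3 (1-3): L=1.8923, (cx,cy)=(0.9977,0.0676)
member 4 (2-3): L=3.0393, (cx,cy)=(0.2820,0.9594)
member 5 (2-4): L=1.7400, (cx,cy)=(1.0000,0.0000)
member 6 (3-4): L=3.0468, (cx,cy)=(0.2898,-0.9571)
member 7 (3-5): L=1.7927, (cx,cy)=(0.9985,0.0547)
member 8 (4-5): L=3.1475, (cx,cy)=(0.2882,0.9576)
member 9 (4-6): L=1.9480, (cx,cy)=(1.0000,0.0000)
member 10 (5-6): L=3.1887, (cx,cy)=(0.3265,-0.9452)
solve A·x = −loads:
  F[0-1] = -523.2224 N (compression)
  F[0-2] = -111.1833 N (compression)
  F[1-2] = +76.1622 N (tension)
  F[1-3] = +84.9615 N (tension)
  F[2-3] = -74.4555 N (compression)
  F[2-4] = -63.7727 N (compression)
  F[3-4] = +71.1022 N (tension)
  F[3-5] = +43.2307 N (tension)
  F[4-5] = -71.0652 N (compression)
  F[4-6] = -22.6877 N (compression)
  F[5-6] = +69.4951 N (tension)
  Rx@0 = +252.3200 N
  Ry@0 = +503.8274 N
  Ry@6 = -65.6874 N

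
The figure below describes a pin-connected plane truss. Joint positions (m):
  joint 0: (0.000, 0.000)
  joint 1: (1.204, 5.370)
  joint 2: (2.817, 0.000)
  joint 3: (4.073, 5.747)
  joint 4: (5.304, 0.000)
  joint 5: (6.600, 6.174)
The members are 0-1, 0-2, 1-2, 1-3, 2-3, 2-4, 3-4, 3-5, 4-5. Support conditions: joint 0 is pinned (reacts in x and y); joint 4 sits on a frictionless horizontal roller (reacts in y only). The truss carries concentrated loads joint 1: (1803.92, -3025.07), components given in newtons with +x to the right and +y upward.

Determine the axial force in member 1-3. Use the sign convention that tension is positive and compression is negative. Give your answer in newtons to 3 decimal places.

N=6 nodes, M=9 members, R=3 reactions → 2N=12, M+R=12
member 0 (0-1): L=5.5033, (cx,cy)=(0.2188,0.9758)
member 1 (0-2): L=2.8170, (cx,cy)=(1.0000,0.0000)
member 2 (1-2): L=5.6070, (cx,cy)=(0.2877,-0.9577)
member 3 (1-3): L=2.8937, (cx,cy)=(0.9915,0.1303)
member 4 (2-3): L=5.8826, (cx,cy)=(0.2135,0.9769)
member 5 (2-4): L=2.4870, (cx,cy)=(1.0000,0.0000)
member 6 (3-4): L=5.8774, (cx,cy)=(0.2094,-0.9778)
member 7 (3-5): L=2.5628, (cx,cy)=(0.9860,0.1666)
member 8 (4-5): L=6.3086, (cx,cy)=(0.2054,0.9787)
solve A·x = −loads:
  F[0-1] = -524.7283 N (compression)
  F[0-2] = +1918.7185 N (tension)
  F[1-2] = -2777.5980 N (compression)
  F[1-3] = -1129.2981 N (compression)
  F[2-3] = +2722.9725 N (tension)
  F[2-4] = +538.2928 N (tension)
  F[3-4] = -2570.0576 N (compression)
  F[3-5] = +0.0000 N (tension)
  F[4-5] = +0.0000 N (tension)
  Rx@0 = -1803.9200 N
  Ry@0 = +512.0167 N
  Ry@4 = +2513.0533 N

-1129.298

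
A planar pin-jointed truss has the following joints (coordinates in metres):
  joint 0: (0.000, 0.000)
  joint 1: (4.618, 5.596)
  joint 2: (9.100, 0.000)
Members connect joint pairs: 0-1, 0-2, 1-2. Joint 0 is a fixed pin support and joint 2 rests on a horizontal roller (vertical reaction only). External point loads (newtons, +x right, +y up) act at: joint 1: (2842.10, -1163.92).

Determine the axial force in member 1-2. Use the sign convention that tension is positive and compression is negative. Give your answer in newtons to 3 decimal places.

-2995.962

N=3 nodes, M=3 members, R=3 reactions → 2N=6, M+R=6
member 0 (0-1): L=7.2554, (cx,cy)=(0.6365,0.7713)
member 1 (0-2): L=9.1000, (cx,cy)=(1.0000,0.0000)
member 2 (1-2): L=7.1696, (cx,cy)=(0.6251,-0.7805)
solve A·x = −loads:
  F[0-1] = +1522.7475 N (tension)
  F[0-2] = +1872.8871 N (tension)
  F[1-2] = -2995.9618 N (compression)
  Rx@0 = -2842.1000 N
  Ry@0 = -1174.4728 N
  Ry@2 = +2338.3928 N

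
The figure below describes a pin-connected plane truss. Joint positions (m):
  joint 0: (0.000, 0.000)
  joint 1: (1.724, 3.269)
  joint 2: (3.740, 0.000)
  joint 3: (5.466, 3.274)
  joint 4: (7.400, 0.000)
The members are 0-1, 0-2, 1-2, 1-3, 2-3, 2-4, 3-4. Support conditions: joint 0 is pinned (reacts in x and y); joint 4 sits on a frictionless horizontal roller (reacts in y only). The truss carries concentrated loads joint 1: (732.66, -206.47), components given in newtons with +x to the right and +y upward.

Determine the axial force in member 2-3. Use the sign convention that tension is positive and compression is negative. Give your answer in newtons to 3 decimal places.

N=5 nodes, M=7 members, R=3 reactions → 2N=10, M+R=10
member 0 (0-1): L=3.6957, (cx,cy)=(0.4665,0.8845)
member 1 (0-2): L=3.7400, (cx,cy)=(1.0000,0.0000)
member 2 (1-2): L=3.8407, (cx,cy)=(0.5249,-0.8512)
member 3 (1-3): L=3.7420, (cx,cy)=(1.0000,0.0013)
member 4 (2-3): L=3.7011, (cx,cy)=(0.4663,0.8846)
member 5 (2-4): L=3.6600, (cx,cy)=(1.0000,0.0000)
member 6 (3-4): L=3.8026, (cx,cy)=(0.5086,-0.8610)
solve A·x = −loads:
  F[0-1] = +186.8669 N (tension)
  F[0-2] = +645.4899 N (tension)
  F[1-2] = -437.4222 N (compression)
  F[1-3] = -415.8827 N (compression)
  F[2-3] = +420.8846 N (tension)
  F[2-4] = +219.6038 N (tension)
  F[3-4] = -431.7764 N (compression)
  Rx@0 = -732.6600 N
  Ry@0 = -165.2894 N
  Ry@4 = +371.7594 N

420.885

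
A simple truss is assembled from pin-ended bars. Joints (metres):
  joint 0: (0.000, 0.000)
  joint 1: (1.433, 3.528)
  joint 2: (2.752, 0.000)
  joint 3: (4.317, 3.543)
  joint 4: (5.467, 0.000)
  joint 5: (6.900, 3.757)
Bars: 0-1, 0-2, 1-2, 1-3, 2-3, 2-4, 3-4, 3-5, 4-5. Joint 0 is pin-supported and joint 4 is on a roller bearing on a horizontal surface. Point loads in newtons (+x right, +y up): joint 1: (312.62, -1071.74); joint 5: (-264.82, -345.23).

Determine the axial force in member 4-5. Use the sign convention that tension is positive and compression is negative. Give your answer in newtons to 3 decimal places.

-357.299

N=6 nodes, M=9 members, R=3 reactions → 2N=12, M+R=12
member 0 (0-1): L=3.8079, (cx,cy)=(0.3763,0.9265)
member 1 (0-2): L=2.7520, (cx,cy)=(1.0000,0.0000)
member 2 (1-2): L=3.7665, (cx,cy)=(0.3502,-0.9367)
member 3 (1-3): L=2.8840, (cx,cy)=(1.0000,0.0052)
member 4 (2-3): L=3.8733, (cx,cy)=(0.4041,0.9147)
member 5 (2-4): L=2.7150, (cx,cy)=(1.0000,0.0000)
member 6 (3-4): L=3.7250, (cx,cy)=(0.3087,-0.9512)
member 7 (3-5): L=2.5918, (cx,cy)=(0.9966,0.0826)
member 8 (4-5): L=4.0210, (cx,cy)=(0.3564,0.9343)
solve A·x = −loads:
  F[0-1] = -734.5712 N (compression)
  F[0-2] = +324.2344 N (tension)
  F[1-2] = -420.0656 N (compression)
  F[1-3] = -441.9566 N (compression)
  F[2-3] = +430.1420 N (tension)
  F[2-4] = +3.3304 N (tension)
  F[3-4] = -423.2329 N (compression)
  F[3-5] = -137.9576 N (compression)
  F[4-5] = -357.2989 N (compression)
  Rx@0 = -47.8000 N
  Ry@0 = +680.5725 N
  Ry@4 = +736.3975 N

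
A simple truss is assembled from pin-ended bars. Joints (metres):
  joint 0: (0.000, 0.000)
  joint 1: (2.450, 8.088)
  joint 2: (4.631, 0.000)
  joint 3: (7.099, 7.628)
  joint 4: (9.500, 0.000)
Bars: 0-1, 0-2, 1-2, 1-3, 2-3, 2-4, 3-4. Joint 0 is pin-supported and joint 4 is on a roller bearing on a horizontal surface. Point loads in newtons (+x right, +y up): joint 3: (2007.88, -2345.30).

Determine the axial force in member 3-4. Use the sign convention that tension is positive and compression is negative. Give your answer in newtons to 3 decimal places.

N=5 nodes, M=7 members, R=3 reactions → 2N=10, M+R=10
member 0 (0-1): L=8.4509, (cx,cy)=(0.2899,0.9571)
member 1 (0-2): L=4.6310, (cx,cy)=(1.0000,0.0000)
member 2 (1-2): L=8.3769, (cx,cy)=(0.2604,-0.9655)
member 3 (1-3): L=4.6717, (cx,cy)=(0.9951,-0.0985)
member 4 (2-3): L=8.0173, (cx,cy)=(0.3078,0.9514)
member 5 (2-4): L=4.8690, (cx,cy)=(1.0000,0.0000)
member 6 (3-4): L=7.9969, (cx,cy)=(0.3002,-0.9539)
solve A·x = −loads:
  F[0-1] = +1065.2251 N (tension)
  F[0-2] = +1699.0618 N (tension)
  F[1-2] = -1117.3546 N (compression)
  F[1-3] = +602.6599 N (tension)
  F[2-3] = +1133.8802 N (tension)
  F[2-4] = +1059.1023 N (tension)
  F[3-4] = -3527.5247 N (compression)
  Rx@0 = -2007.8800 N
  Ry@0 = -1019.4782 N
  Ry@4 = +3364.7782 N

-3527.525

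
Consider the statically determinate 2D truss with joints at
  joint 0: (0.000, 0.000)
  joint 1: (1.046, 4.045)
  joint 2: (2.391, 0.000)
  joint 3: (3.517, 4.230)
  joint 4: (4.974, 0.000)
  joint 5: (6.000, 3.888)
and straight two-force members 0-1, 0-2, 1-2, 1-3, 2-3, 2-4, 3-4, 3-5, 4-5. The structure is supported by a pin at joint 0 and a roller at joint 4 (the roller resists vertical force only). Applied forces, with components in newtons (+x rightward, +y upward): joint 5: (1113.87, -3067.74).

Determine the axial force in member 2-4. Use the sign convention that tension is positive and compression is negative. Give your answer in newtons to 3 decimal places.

-136.173

N=6 nodes, M=9 members, R=3 reactions → 2N=12, M+R=12
member 0 (0-1): L=4.1781, (cx,cy)=(0.2504,0.9682)
member 1 (0-2): L=2.3910, (cx,cy)=(1.0000,0.0000)
member 2 (1-2): L=4.2628, (cx,cy)=(0.3155,-0.9489)
member 3 (1-3): L=2.4779, (cx,cy)=(0.9972,0.0747)
member 4 (2-3): L=4.3773, (cx,cy)=(0.2572,0.9663)
member 5 (2-4): L=2.5830, (cx,cy)=(1.0000,0.0000)
member 6 (3-4): L=4.4739, (cx,cy)=(0.3257,-0.9455)
member 7 (3-5): L=2.5064, (cx,cy)=(0.9906,-0.1364)
member 8 (4-5): L=4.0211, (cx,cy)=(0.2552,0.9669)
solve A·x = −loads:
  F[0-1] = +1552.9179 N (tension)
  F[0-2] = +725.0881 N (tension)
  F[1-2] = -1515.9844 N (compression)
  F[1-3] = +869.5380 N (tension)
  F[2-3] = +1488.6391 N (tension)
  F[2-4] = -136.1729 N (compression)
  F[3-4] = -1860.5236 N (compression)
  F[3-5] = +1873.4761 N (tension)
  F[4-5] = -2908.3733 N (compression)
  Rx@0 = -1113.8700 N
  Ry@0 = -1503.4636 N
  Ry@4 = +4571.2036 N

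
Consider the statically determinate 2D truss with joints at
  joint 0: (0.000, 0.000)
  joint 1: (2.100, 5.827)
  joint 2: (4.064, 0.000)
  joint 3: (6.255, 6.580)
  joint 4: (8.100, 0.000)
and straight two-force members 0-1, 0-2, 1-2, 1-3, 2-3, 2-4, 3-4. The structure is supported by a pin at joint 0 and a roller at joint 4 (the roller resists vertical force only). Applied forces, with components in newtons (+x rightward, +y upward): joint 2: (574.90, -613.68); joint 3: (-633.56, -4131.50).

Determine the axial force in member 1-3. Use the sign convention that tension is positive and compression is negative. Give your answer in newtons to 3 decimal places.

N=5 nodes, M=7 members, R=3 reactions → 2N=10, M+R=10
member 0 (0-1): L=6.1939, (cx,cy)=(0.3390,0.9408)
member 1 (0-2): L=4.0640, (cx,cy)=(1.0000,0.0000)
member 2 (1-2): L=6.1491, (cx,cy)=(0.3194,-0.9476)
member 3 (1-3): L=4.2227, (cx,cy)=(0.9840,0.1783)
member 4 (2-3): L=6.9352, (cx,cy)=(0.3159,0.9488)
member 5 (2-4): L=4.0360, (cx,cy)=(1.0000,0.0000)
member 6 (3-4): L=6.8338, (cx,cy)=(0.2700,-0.9629)
solve A·x = −loads:
  F[0-1] = -1872.4161 N (compression)
  F[0-2] = +576.1739 N (tension)
  F[1-2] = +1637.4503 N (tension)
  F[1-3] = -1176.6909 N (compression)
  F[2-3] = -988.6360 N (compression)
  F[2-4] = +836.6057 N (tension)
  F[3-4] = -3098.7382 N (compression)
  Rx@0 = +58.6600 N
  Ry@0 = +1761.5129 N
  Ry@4 = +2983.6671 N

-1176.691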